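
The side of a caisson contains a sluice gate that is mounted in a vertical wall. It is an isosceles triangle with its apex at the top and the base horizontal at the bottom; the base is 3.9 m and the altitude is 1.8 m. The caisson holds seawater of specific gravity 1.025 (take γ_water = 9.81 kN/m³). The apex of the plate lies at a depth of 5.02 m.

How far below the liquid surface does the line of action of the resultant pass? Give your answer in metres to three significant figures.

γ = 1.025 × 9.81 = 10.05525 kN/m³.
With the apex up, the centroid sits 2h/3 = 2 × 1.8/3 = 1.2 m below the apex, so the centroid depth is h_c = 5.02 + 1.2 = 6.22 m.
A = ½ × 3.9 × 1.8 = 3.51 m².
Resultant F = γ·h_c·A = 10.05525 × 6.22 × 3.51 = 219.528 kN.
I_c = b·h³/36 = 3.9 × 1.8³/36 = 0.6318 m⁴.
Centre of pressure: y_p = y_c + I_c/(y_c·A) = 6.22 + 0.6318/(6.22 × 3.51) = 6.22 + 0.0289389 = 6.24894 m along the plane.

h_p = 6.25 m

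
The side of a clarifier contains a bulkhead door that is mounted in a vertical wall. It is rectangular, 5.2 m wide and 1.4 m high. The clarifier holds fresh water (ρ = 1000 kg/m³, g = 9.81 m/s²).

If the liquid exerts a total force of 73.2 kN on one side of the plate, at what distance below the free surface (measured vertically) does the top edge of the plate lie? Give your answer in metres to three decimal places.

γ = ρg = 1000 × 9.81 = 9810 N/m³ = 9.81 kN/m³.
A = 5.2 × 1.4 = 7.28 m².
From F = γ·h_c·A, the centroid depth is h_c = 73.2/(9.81 × 7.28) = 1.02497 m.
The centroid lies 1.4/2 = 0.7 m below the top edge, so the top edge sits at h_top = 1.02497 − 0.7 = 0.32497 m below the surface.

d_top ≈ 0.325 m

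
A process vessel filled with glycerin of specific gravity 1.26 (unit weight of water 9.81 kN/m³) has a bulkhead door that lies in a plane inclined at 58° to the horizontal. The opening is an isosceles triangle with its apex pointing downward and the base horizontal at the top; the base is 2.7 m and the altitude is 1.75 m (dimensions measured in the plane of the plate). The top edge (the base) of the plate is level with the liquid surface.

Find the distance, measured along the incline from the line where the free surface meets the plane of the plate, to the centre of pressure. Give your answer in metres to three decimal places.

y_p = 0.875 m

γ = 1.26 × 9.81 = 12.3606 kN/m³.
Let θ = 58° be the plate's angle to the horizontal; measure y along the incline from where the plane meets the free surface. Vertical depth h = y·sinθ with sinθ = 0.848048.
With the apex down, the centroid sits h/3 = 1.75/3 = 0.583333 m below the base (the top edge), so y_c = 0.583333 m and h_c = 0.583333 × 0.848048 = 0.494694 m.
A = ½ × 2.7 × 1.75 = 2.3625 m².
Resultant F = γ·h_c·A = 12.3606 × 0.494694 × 2.3625 = 14.446 kN.
I_c = b·h³/36 = 2.7 × 1.75³/36 = 0.401953 m⁴.
Centre of pressure: y_p = y_c + I_c/(y_c·A) = 0.583333 + 0.401953/(0.583333 × 2.3625) = 0.583333 + 0.291667 = 0.875 m along the plane.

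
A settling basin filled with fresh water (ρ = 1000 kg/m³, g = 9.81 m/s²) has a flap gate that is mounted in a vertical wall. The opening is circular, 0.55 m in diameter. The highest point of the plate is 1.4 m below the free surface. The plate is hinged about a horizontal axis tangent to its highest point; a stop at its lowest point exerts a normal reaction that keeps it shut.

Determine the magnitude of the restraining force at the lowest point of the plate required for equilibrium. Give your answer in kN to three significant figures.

γ = ρg = 1000 × 9.81 = 9810 N/m³ = 9.81 kN/m³.
The centroid is at the centre, 0.275 m below the top of the plate, so the centroid depth is h_c = 1.4 + 0.275 = 1.675 m.
A = π(0.275)² = 0.237583 m².
Resultant F = γ·h_c·A = 9.81 × 1.675 × 0.237583 = 3.9039 kN.
I_c = πr⁴/4 = π × 0.275⁴/4 = 0.0044918 m⁴.
Centre of pressure: y_p = y_c + I_c/(y_c·A) = 1.675 + 0.0044918/(1.675 × 0.237583) = 1.675 + 0.0112873 = 1.68629 m along the plane.
The resultant acts 0.275 + 0.0112873 = 0.286287 m (along the plate) below the hinge at the top edge, so the moment about the hinge is M = F × 0.286287 = 3.9039 × 0.286287 = 1.11764 kN·m.
A normal force at the bottom, 0.55 m from the hinge, must supply this moment: P = 1.11764/0.55 = 2.03207 kN.

P ≈ 2.03 kN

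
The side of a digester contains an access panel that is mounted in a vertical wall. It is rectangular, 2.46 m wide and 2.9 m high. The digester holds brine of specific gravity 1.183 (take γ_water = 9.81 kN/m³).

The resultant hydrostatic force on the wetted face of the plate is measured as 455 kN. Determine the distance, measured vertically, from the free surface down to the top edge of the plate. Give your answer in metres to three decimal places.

γ = 1.183 × 9.81 = 11.60523 kN/m³.
A = 2.46 × 2.9 = 7.134 m².
From F = γ·h_c·A, the centroid depth is h_c = 455/(11.60523 × 7.134) = 5.49572 m.
The centroid lies 2.9/2 = 1.45 m below the top edge, so the top edge sits at h_top = 5.49572 − 1.45 = 4.04572 m below the surface.

d_top ≈ 4.046 m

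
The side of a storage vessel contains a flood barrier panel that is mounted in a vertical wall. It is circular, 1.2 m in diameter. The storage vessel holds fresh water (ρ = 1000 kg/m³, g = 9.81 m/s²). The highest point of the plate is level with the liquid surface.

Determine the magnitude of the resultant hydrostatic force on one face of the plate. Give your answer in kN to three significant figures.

γ = ρg = 1000 × 9.81 = 9810 N/m³ = 9.81 kN/m³.
The centroid is at the centre, 0.6 m below the top of the plate, so the centroid depth is h_c = 0.6 m.
A = π(0.6)² = 1.13097 m².
Resultant F = γ·h_c·A = 9.81 × 0.6 × 1.13097 = 6.65689 kN.

F ≈ 6.66 kN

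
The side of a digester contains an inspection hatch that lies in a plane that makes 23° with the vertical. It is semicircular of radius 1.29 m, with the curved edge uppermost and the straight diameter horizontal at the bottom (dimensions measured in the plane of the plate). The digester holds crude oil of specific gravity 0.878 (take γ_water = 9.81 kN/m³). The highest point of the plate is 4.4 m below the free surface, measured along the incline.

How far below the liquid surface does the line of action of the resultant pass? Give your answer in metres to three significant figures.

γ = 0.878 × 9.81 = 8.61318 kN/m³.
The plate makes 23° with the vertical, i.e. θ = 90° − 23° = 67° to the horizontal. Measuring y along the incline from the free-surface line, vertical depth h = y·sinθ with sinθ = 0.920505.
The centroid lies 4r/(3π) = 0.547493 m above the diameter, so r − 4r/(3π) = 1.29 − 0.547493 = 0.742507 m below the topmost point, so y_c = 4.4 + 0.742507 = 5.14251 m and h_c = 5.14251 × 0.920505 = 4.73371 m.
A = πr²/2 = π × 1.29²/2 = 2.61396 m².
Resultant F = γ·h_c·A = 8.61318 × 4.73371 × 2.61396 = 106.577 kN.
I_c = (π/8 − 8/(9π))·r⁴ = 0.109757 × 1.29⁴ = 0.303942 m⁴.
Centre of pressure: y_p = y_c + I_c/(y_c·A) = 5.14251 + 0.303942/(5.14251 × 2.61396) = 5.14251 + 0.0226108 = 5.16512 m along the plane.
Vertically, h_p = y_p·sinθ = 5.16512 × 0.920505 = 4.75452 m.

h_p = 4.75 m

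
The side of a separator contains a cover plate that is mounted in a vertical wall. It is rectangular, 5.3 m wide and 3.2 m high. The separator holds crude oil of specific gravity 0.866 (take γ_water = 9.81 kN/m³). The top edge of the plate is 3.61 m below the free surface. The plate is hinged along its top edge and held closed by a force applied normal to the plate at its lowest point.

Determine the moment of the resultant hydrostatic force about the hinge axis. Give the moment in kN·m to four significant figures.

γ = 0.866 × 9.81 = 8.49546 kN/m³.
The centroid lies 3.2/2 = 1.6 m below the top edge, so the centroid depth is h_c = 3.61 + 1.6 = 5.21 m.
A = 5.3 × 3.2 = 16.96 m².
Resultant F = γ·h_c·A = 8.49546 × 5.21 × 16.96 = 750.672 kN.
I_c = b·h³/12 = 5.3 × 3.2³/12 = 14.4725 m⁴.
Centre of pressure: y_p = y_c + I_c/(y_c·A) = 5.21 + 14.4725/(5.21 × 16.96) = 5.21 + 0.163787 = 5.37379 m along the plane.
The resultant acts 1.6 + 0.163787 = 1.76379 m (along the plate) below the hinge at the top edge, so the moment about the hinge is M = F × 1.76379 = 750.672 × 1.76379 = 1324.03 kN·m.

M ≈ 1324 kN·m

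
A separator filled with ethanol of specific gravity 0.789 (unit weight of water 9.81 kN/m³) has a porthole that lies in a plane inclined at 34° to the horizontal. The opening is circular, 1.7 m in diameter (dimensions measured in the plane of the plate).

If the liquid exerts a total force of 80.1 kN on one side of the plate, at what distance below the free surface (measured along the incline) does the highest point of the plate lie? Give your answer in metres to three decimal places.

y_top ≈ 7.303 m

γ = 0.789 × 9.81 = 7.74009 kN/m³.
A = π(0.85)² = 2.2698 m².
From F = γ·h_c·A, the centroid depth is h_c = 80.1/(7.74009 × 2.2698) = 4.55931 m.
Let θ = 34° be the plate's angle to the horizontal; measure y along the incline from where the plane meets the free surface. Vertical depth h = y·sinθ with sinθ = 0.559193.
Along the incline, y_c = h_c/sinθ = 4.55931/0.559193 = 8.15337 m.
The centroid is at the centre, 0.85 m below the top of the plate, so the highest point sits at y_top = 8.15337 − 0.85 = 7.30337 m along the incline.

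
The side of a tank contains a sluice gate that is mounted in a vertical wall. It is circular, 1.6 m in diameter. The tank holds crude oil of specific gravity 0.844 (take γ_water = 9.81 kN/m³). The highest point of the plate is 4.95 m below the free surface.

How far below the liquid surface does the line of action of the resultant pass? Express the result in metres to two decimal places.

γ = 0.844 × 9.81 = 8.27964 kN/m³.
The centroid is at the centre, 0.8 m below the top of the plate, so the centroid depth is h_c = 4.95 + 0.8 = 5.75 m.
A = π(0.8)² = 2.01062 m².
Resultant F = γ·h_c·A = 8.27964 × 5.75 × 2.01062 = 95.7215 kN.
I_c = πr⁴/4 = π × 0.8⁴/4 = 0.321699 m⁴.
Centre of pressure: y_p = y_c + I_c/(y_c·A) = 5.75 + 0.321699/(5.75 × 2.01062) = 5.75 + 0.0278261 = 5.77783 m along the plane.

h_p = 5.78 m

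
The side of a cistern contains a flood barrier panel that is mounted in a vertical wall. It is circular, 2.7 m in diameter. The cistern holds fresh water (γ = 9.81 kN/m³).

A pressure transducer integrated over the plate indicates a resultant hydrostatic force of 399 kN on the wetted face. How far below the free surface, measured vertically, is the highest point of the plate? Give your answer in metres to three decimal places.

γ = 9.81 kN/m³.
A = π(1.35)² = 5.72555 m².
From F = γ·h_c·A, the centroid depth is h_c = 399/(9.81 × 5.72555) = 7.10373 m.
The centroid is at the centre, 1.35 m below the top of the plate, so the highest point sits at h_top = 7.10373 − 1.35 = 5.75373 m below the surface.

d_top ≈ 5.754 m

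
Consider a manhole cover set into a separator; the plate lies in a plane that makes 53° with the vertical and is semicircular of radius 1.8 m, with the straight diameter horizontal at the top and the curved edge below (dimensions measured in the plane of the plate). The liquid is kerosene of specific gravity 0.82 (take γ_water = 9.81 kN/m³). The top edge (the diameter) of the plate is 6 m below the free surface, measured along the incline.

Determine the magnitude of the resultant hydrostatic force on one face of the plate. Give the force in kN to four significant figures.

F ≈ 166.7 kN

γ = 0.82 × 9.81 = 8.0442 kN/m³.
The plate makes 53° with the vertical, i.e. θ = 90° − 53° = 37° to the horizontal. Measuring y along the incline from the free-surface line, vertical depth h = y·sinθ with sinθ = 0.601815.
The centroid of a semicircle lies 4r/(3π) = 0.763944 m from the diameter, here below the top edge, so y_c = 6 + 0.763944 = 6.76394 m and h_c = 6.76394 × 0.601815 = 4.07064 m.
A = πr²/2 = π × 1.8²/2 = 5.08938 m².
Resultant F = γ·h_c·A = 8.0442 × 4.07064 × 5.08938 = 166.652 kN.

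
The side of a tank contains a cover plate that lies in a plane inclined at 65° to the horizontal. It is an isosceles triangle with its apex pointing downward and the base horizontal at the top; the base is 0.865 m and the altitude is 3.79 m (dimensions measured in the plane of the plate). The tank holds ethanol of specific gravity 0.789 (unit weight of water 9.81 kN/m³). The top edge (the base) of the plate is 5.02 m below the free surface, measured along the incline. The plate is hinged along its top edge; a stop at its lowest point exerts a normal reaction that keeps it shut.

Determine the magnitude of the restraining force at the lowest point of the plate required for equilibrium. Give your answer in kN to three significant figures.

P ≈ 26.5 kN

γ = 0.789 × 9.81 = 7.74009 kN/m³.
Let θ = 65° be the plate's angle to the horizontal; measure y along the incline from where the plane meets the free surface. Vertical depth h = y·sinθ with sinθ = 0.906308.
With the apex down, the centroid sits h/3 = 3.79/3 = 1.26333 m below the base (the top edge), so y_c = 5.02 + 1.26333 = 6.28333 m and h_c = 6.28333 × 0.906308 = 5.69463 m.
A = ½ × 0.865 × 3.79 = 1.63918 m².
Resultant F = γ·h_c·A = 7.74009 × 5.69463 × 1.63918 = 72.2501 kN.
I_c = b·h³/36 = 0.865 × 3.79³/36 = 1.30807 m⁴.
Centre of pressure: y_p = y_c + I_c/(y_c·A) = 6.28333 + 1.30807/(6.28333 × 1.63918) = 6.28333 + 0.127003 = 6.41033 m along the plane.
The resultant acts 1.26333 + 0.127003 = 1.39033 m (along the plate) below the hinge at the top edge, so the moment about the hinge is M = F × 1.39033 = 72.2501 × 1.39033 = 100.451 kN·m.
A normal force at the bottom, 3.79 m from the hinge, must supply this moment: P = 100.451/3.79 = 26.5042 kN.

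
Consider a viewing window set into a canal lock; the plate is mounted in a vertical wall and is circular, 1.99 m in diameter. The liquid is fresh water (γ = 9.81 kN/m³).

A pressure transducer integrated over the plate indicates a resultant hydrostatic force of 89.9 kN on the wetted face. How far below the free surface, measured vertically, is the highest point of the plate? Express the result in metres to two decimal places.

γ = 9.81 kN/m³.
A = π(0.995)² = 3.11026 m².
From F = γ·h_c·A, the centroid depth is h_c = 89.9/(9.81 × 3.11026) = 2.94642 m.
The centroid is at the centre, 0.995 m below the top of the plate, so the highest point sits at h_top = 2.94642 − 0.995 = 1.95142 m below the surface.

d_top ≈ 1.95 m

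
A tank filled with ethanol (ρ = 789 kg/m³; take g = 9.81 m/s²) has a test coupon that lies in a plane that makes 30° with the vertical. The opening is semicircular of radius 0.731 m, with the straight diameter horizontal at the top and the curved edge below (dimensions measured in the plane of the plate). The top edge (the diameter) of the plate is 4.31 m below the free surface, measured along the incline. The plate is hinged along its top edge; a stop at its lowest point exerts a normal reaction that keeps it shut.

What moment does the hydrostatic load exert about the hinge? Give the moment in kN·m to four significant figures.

γ = ρg = 789 × 9.81 / 1000 = 7.74009 kN/m³.
The plate makes 30° with the vertical, i.e. θ = 90° − 30° = 60° to the horizontal. Measuring y along the incline from the free-surface line, vertical depth h = y·sinθ with sinθ = 0.866025.
The centroid of a semicircle lies 4r/(3π) = 0.310246 m from the diameter, here below the top edge, so y_c = 4.31 + 0.310246 = 4.62025 m and h_c = 4.62025 × 0.866025 = 4.00125 m.
A = πr²/2 = π × 0.731²/2 = 0.839372 m².
Resultant F = γ·h_c·A = 7.74009 × 4.00125 × 0.839372 = 25.9954 kN.
I_c = (π/8 − 8/(9π))·r⁴ = 0.109757 × 0.731⁴ = 0.0313402 m⁴.
Centre of pressure: y_p = y_c + I_c/(y_c·A) = 4.62025 + 0.0313402/(4.62025 × 0.839372) = 4.62025 + 0.00808131 = 4.62833 m along the plane.
The resultant acts 0.310246 + 0.00808131 = 0.318327 m (along the plate) below the hinge at the top edge, so the moment about the hinge is M = F × 0.318327 = 25.9954 × 0.318327 = 8.27504 kN·m.

M ≈ 8.275 kN·m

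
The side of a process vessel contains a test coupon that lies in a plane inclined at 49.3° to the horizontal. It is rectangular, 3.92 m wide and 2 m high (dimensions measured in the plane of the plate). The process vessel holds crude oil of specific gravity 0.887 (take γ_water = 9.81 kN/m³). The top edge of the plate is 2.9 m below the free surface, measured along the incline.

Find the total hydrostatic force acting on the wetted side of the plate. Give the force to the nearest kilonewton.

γ = 0.887 × 9.81 = 8.70147 kN/m³.
Let θ = 49.3° be the plate's angle to the horizontal; measure y along the incline from where the plane meets the free surface. Vertical depth h = y·sinθ with sinθ = 0.758134.
The centroid lies 2/2 = 1 m below the top edge, so y_c = 2.9 + 1 = 3.9 m and h_c = 3.9 × 0.758134 = 2.95672 m.
A = 3.92 × 2 = 7.84 m².
Resultant F = γ·h_c·A = 8.70147 × 2.95672 × 7.84 = 201.706 kN.

F ≈ 202 kN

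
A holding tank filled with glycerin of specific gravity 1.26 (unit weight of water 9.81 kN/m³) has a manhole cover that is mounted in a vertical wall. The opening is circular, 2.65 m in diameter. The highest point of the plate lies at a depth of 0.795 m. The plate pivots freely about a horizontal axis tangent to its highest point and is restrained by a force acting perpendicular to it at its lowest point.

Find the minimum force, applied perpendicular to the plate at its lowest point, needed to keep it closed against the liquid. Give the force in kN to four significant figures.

γ = 1.26 × 9.81 = 12.3606 kN/m³.
The centroid is at the centre, 1.325 m below the top of the plate, so the centroid depth is h_c = 0.795 + 1.325 = 2.12 m.
A = π(1.325)² = 5.51546 m².
Resultant F = γ·h_c·A = 12.3606 × 2.12 × 5.51546 = 144.53 kN.
I_c = πr⁴/4 = π × 1.325⁴/4 = 2.42077 m⁴.
Centre of pressure: y_p = y_c + I_c/(y_c·A) = 2.12 + 2.42077/(2.12 × 5.51546) = 2.12 + 0.207031 = 2.32703 m along the plane.
The resultant acts 1.325 + 0.207031 = 1.53203 m (along the plate) below the hinge at the top edge, so the moment about the hinge is M = F × 1.53203 = 144.53 × 1.53203 = 221.424 kN·m.
A normal force at the bottom, 2.65 m from the hinge, must supply this moment: P = 221.424/2.65 = 83.5562 kN.

P ≈ 83.56 kN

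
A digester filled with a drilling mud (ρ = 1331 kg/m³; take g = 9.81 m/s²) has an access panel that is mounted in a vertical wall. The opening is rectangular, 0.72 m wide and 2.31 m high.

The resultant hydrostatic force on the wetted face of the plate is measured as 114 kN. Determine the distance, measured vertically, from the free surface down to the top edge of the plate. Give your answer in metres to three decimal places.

γ = ρg = 1331 × 9.81 / 1000 = 13.05711 kN/m³.
A = 0.72 × 2.31 = 1.6632 m².
From F = γ·h_c·A, the centroid depth is h_c = 114/(13.05711 × 1.6632) = 5.24944 m.
The centroid lies 2.31/2 = 1.155 m below the top edge, so the top edge sits at h_top = 5.24944 − 1.155 = 4.09444 m below the surface.

d_top ≈ 4.094 m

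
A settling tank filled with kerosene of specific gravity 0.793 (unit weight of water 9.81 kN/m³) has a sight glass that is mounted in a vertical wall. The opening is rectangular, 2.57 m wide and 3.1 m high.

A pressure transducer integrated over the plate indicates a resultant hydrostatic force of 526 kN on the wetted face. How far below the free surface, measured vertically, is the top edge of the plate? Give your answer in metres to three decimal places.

d_top ≈ 6.937 m

γ = 0.793 × 9.81 = 7.77933 kN/m³.
A = 2.57 × 3.1 = 7.967 m².
From F = γ·h_c·A, the centroid depth is h_c = 526/(7.77933 × 7.967) = 8.48689 m.
The centroid lies 3.1/2 = 1.55 m below the top edge, so the top edge sits at h_top = 8.48689 − 1.55 = 6.93689 m below the surface.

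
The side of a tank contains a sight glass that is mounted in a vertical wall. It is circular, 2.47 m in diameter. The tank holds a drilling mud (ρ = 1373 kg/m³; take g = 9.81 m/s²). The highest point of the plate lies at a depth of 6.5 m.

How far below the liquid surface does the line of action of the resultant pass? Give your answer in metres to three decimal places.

h_p = 7.784 m

γ = ρg = 1373 × 9.81 / 1000 = 13.46913 kN/m³.
The centroid is at the centre, 1.235 m below the top of the plate, so the centroid depth is h_c = 6.5 + 1.235 = 7.735 m.
A = π(1.235)² = 4.79164 m².
Resultant F = γ·h_c·A = 13.46913 × 7.735 × 4.79164 = 499.211 kN.
I_c = πr⁴/4 = π × 1.235⁴/4 = 1.82708 m⁴.
Centre of pressure: y_p = y_c + I_c/(y_c·A) = 7.735 + 1.82708/(7.735 × 4.79164) = 7.735 + 0.0492962 = 7.7843 m along the plane.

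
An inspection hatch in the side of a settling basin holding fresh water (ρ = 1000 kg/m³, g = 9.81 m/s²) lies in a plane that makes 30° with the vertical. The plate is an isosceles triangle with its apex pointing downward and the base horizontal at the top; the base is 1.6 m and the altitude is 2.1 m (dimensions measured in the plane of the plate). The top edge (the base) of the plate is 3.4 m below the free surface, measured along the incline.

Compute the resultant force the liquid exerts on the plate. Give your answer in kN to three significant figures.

γ = ρg = 1000 × 9.81 = 9810 N/m³ = 9.81 kN/m³.
The plate makes 30° with the vertical, i.e. θ = 90° − 30° = 60° to the horizontal. Measuring y along the incline from the free-surface line, vertical depth h = y·sinθ with sinθ = 0.866025.
With the apex down, the centroid sits h/3 = 2.1/3 = 0.7 m below the base (the top edge), so y_c = 3.4 + 0.7 = 4.1 m and h_c = 4.1 × 0.866025 = 3.5507 m.
A = ½ × 1.6 × 2.1 = 1.68 m².
Resultant F = γ·h_c·A = 9.81 × 3.5507 × 1.68 = 58.5184 kN.

F ≈ 58.5 kN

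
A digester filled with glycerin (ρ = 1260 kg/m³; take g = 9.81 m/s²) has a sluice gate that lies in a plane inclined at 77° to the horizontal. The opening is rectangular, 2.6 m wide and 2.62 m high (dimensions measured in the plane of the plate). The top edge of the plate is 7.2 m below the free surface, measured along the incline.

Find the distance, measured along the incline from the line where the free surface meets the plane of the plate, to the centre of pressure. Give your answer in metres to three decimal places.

y_p = 8.577 m

γ = ρg = 1260 × 9.81 / 1000 = 12.3606 kN/m³.
Let θ = 77° be the plate's angle to the horizontal; measure y along the incline from where the plane meets the free surface. Vertical depth h = y·sinθ with sinθ = 0.974370.
The centroid lies 2.62/2 = 1.31 m below the top edge, so y_c = 7.2 + 1.31 = 8.51 m and h_c = 8.51 × 0.974370 = 8.29189 m.
A = 2.6 × 2.62 = 6.812 m².
Resultant F = γ·h_c·A = 12.3606 × 8.29189 × 6.812 = 698.181 kN.
I_c = b·h³/12 = 2.6 × 2.62³/12 = 3.89669 m⁴.
Centre of pressure: y_p = y_c + I_c/(y_c·A) = 8.51 + 3.89669/(8.51 × 6.812) = 8.51 + 0.0672189 = 8.57722 m along the plane.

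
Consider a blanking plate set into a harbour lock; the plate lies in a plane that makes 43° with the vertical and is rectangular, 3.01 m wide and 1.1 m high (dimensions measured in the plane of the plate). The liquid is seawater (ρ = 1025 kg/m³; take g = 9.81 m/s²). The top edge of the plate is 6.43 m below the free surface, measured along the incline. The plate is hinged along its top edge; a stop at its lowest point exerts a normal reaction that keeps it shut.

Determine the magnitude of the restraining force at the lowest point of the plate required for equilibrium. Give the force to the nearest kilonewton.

P ≈ 87 kN

γ = ρg = 1025 × 9.81 / 1000 = 10.05525 kN/m³.
The plate makes 43° with the vertical, i.e. θ = 90° − 43° = 47° to the horizontal. Measuring y along the incline from the free-surface line, vertical depth h = y·sinθ with sinθ = 0.731354.
The centroid lies 1.1/2 = 0.55 m below the top edge, so y_c = 6.43 + 0.55 = 6.98 m and h_c = 6.98 × 0.731354 = 5.10485 m.
A = 3.01 × 1.1 = 3.311 m².
Resultant F = γ·h_c·A = 10.05525 × 5.10485 × 3.311 = 169.955 kN.
I_c = b·h³/12 = 3.01 × 1.1³/12 = 0.333859 m⁴.
Centre of pressure: y_p = y_c + I_c/(y_c·A) = 6.98 + 0.333859/(6.98 × 3.311) = 6.98 + 0.014446 = 6.99445 m along the plane.
The resultant acts 0.55 + 0.014446 = 0.564446 m (along the plate) below the hinge at the top edge, so the moment about the hinge is M = F × 0.564446 = 169.955 × 0.564446 = 95.9304 kN·m.
A normal force at the bottom, 1.1 m from the hinge, must supply this moment: P = 95.9304/1.1 = 87.2095 kN.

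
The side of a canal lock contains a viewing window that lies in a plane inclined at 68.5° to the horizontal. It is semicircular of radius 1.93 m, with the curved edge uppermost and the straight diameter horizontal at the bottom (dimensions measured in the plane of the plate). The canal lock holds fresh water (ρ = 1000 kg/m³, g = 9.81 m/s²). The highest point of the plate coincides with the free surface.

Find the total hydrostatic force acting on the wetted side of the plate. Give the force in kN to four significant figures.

γ = ρg = 1000 × 9.81 = 9810 N/m³ = 9.81 kN/m³.
Let θ = 68.5° be the plate's angle to the horizontal; measure y along the incline from where the plane meets the free surface. Vertical depth h = y·sinθ with sinθ = 0.930418.
The centroid lies 4r/(3π) = 0.819117 m above the diameter, so r − 4r/(3π) = 1.93 − 0.819117 = 1.11088 m below the topmost point, so y_c = 1.11088 m and h_c = 1.11088 × 0.930418 = 1.03358 m.
A = πr²/2 = π × 1.93²/2 = 5.85106 m².
Resultant F = γ·h_c·A = 9.81 × 1.03358 × 5.85106 = 59.3264 kN.

F ≈ 59.33 kN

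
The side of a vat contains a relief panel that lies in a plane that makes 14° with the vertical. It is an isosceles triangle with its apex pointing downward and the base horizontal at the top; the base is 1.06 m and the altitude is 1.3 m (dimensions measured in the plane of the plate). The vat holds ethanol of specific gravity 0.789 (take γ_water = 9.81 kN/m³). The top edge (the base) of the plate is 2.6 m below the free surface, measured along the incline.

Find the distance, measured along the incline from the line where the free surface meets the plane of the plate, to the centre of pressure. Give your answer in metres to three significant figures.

γ = 0.789 × 9.81 = 7.74009 kN/m³.
The plate makes 14° with the vertical, i.e. θ = 90° − 14° = 76° to the horizontal. Measuring y along the incline from the free-surface line, vertical depth h = y·sinθ with sinθ = 0.970296.
With the apex down, the centroid sits h/3 = 1.3/3 = 0.433333 m below the base (the top edge), so y_c = 2.6 + 0.433333 = 3.03333 m and h_c = 3.03333 × 0.970296 = 2.94323 m.
A = ½ × 1.06 × 1.3 = 0.689 m².
Resultant F = γ·h_c·A = 7.74009 × 2.94323 × 0.689 = 15.696 kN.
I_c = b·h³/36 = 1.06 × 1.3³/36 = 0.0646894 m⁴.
Centre of pressure: y_p = y_c + I_c/(y_c·A) = 3.03333 + 0.0646894/(3.03333 × 0.689) = 3.03333 + 0.0309524 = 3.06428 m along the plane.

y_p = 3.06 m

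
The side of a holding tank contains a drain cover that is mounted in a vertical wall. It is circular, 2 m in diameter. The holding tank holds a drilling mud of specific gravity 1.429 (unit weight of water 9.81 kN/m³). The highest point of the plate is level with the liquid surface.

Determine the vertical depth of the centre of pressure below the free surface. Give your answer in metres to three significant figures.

γ = 1.429 × 9.81 = 14.01849 kN/m³.
The centroid is at the centre, 1 m below the top of the plate, so the centroid depth is h_c = 1 m.
A = π(1)² = 3.14159 m².
Resultant F = γ·h_c·A = 14.01849 × 1 × 3.14159 = 44.0403 kN.
I_c = πr⁴/4 = π × 1⁴/4 = 0.785398 m⁴.
Centre of pressure: y_p = y_c + I_c/(y_c·A) = 1 + 0.785398/(1 × 3.14159) = 1 + 0.25 = 1.25 m along the plane.

h_p = 1.25 m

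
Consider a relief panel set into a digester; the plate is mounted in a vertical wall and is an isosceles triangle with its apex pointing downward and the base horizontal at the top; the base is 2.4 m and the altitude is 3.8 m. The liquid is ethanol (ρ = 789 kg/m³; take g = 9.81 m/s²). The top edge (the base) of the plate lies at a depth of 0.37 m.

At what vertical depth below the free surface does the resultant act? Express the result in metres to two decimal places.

γ = ρg = 789 × 9.81 / 1000 = 7.74009 kN/m³.
With the apex down, the centroid sits h/3 = 3.8/3 = 1.26667 m below the base (the top edge), so the centroid depth is h_c = 0.37 + 1.26667 = 1.63667 m.
A = ½ × 2.4 × 3.8 = 4.56 m².
Resultant F = γ·h_c·A = 7.74009 × 1.63667 × 4.56 = 57.766 kN.
I_c = b·h³/36 = 2.4 × 3.8³/36 = 3.65813 m⁴.
Centre of pressure: y_p = y_c + I_c/(y_c·A) = 1.63667 + 3.65813/(1.63667 × 4.56) = 1.63667 + 0.490155 = 2.12683 m along the plane.

h_p = 2.13 m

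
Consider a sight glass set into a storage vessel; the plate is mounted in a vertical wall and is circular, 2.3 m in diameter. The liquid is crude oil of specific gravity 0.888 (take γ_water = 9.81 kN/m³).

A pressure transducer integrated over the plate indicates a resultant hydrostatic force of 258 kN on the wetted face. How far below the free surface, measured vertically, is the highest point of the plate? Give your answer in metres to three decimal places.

γ = 0.888 × 9.81 = 8.71128 kN/m³.
A = π(1.15)² = 4.15476 m².
From F = γ·h_c·A, the centroid depth is h_c = 258/(8.71128 × 4.15476) = 7.1284 m.
The centroid is at the centre, 1.15 m below the top of the plate, so the highest point sits at h_top = 7.1284 − 1.15 = 5.9784 m below the surface.

d_top ≈ 5.978 m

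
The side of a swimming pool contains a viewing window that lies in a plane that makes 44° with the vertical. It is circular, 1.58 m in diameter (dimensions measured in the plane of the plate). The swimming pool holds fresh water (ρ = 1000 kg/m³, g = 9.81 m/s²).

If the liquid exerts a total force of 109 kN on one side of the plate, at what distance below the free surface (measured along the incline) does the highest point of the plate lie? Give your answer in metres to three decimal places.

y_top ≈ 7.088 m

γ = ρg = 1000 × 9.81 = 9810 N/m³ = 9.81 kN/m³.
A = π(0.79)² = 1.96067 m².
From F = γ·h_c·A, the centroid depth is h_c = 109/(9.81 × 1.96067) = 5.667 m.
The plate makes 44° with the vertical, i.e. θ = 90° − 44° = 46° to the horizontal. Measuring y along the incline from the free-surface line, vertical depth h = y·sinθ with sinθ = 0.719340.
Along the incline, y_c = h_c/sinθ = 5.667/0.719340 = 7.87805 m.
The centroid is at the centre, 0.79 m below the top of the plate, so the highest point sits at y_top = 7.87805 − 0.79 = 7.08805 m along the incline.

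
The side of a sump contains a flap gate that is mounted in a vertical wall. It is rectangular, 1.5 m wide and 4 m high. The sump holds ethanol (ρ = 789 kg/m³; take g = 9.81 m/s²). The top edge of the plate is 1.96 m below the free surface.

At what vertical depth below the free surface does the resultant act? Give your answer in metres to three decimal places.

γ = ρg = 789 × 9.81 / 1000 = 7.74009 kN/m³.
The centroid lies 4/2 = 2 m below the top edge, so the centroid depth is h_c = 1.96 + 2 = 3.96 m.
A = 1.5 × 4 = 6 m².
Resultant F = γ·h_c·A = 7.74009 × 3.96 × 6 = 183.905 kN.
I_c = b·h³/12 = 1.5 × 4³/12 = 8 m⁴.
Centre of pressure: y_p = y_c + I_c/(y_c·A) = 3.96 + 8/(3.96 × 6) = 3.96 + 0.3367 = 4.2967 m along the plane.

h_p = 4.297 m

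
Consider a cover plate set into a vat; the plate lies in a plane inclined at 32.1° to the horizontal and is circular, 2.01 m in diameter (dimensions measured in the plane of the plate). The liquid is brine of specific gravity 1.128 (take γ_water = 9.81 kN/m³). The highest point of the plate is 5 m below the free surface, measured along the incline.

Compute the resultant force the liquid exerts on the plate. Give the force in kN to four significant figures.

F ≈ 112.0 kN

γ = 1.128 × 9.81 = 11.06568 kN/m³.
Let θ = 32.1° be the plate's angle to the horizontal; measure y along the incline from where the plane meets the free surface. Vertical depth h = y·sinθ with sinθ = 0.531399.
The centroid is at the centre, 1.005 m below the top of the plate, so y_c = 5 + 1.005 = 6.005 m and h_c = 6.005 × 0.531399 = 3.19105 m.
A = π(1.005)² = 3.17309 m².
Resultant F = γ·h_c·A = 11.06568 × 3.19105 × 3.17309 = 112.045 kN.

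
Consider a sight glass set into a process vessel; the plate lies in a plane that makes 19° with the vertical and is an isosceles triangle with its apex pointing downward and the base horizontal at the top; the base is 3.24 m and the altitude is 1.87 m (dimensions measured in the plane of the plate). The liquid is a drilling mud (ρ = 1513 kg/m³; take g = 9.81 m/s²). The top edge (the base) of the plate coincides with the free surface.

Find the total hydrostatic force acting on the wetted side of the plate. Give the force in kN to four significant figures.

γ = ρg = 1513 × 9.81 / 1000 = 14.84253 kN/m³.
The plate makes 19° with the vertical, i.e. θ = 90° − 19° = 71° to the horizontal. Measuring y along the incline from the free-surface line, vertical depth h = y·sinθ with sinθ = 0.945519.
With the apex down, the centroid sits h/3 = 1.87/3 = 0.623333 m below the base (the top edge), so y_c = 0.623333 m and h_c = 0.623333 × 0.945519 = 0.589373 m.
A = ½ × 3.24 × 1.87 = 3.0294 m².
Resultant F = γ·h_c·A = 14.84253 × 0.589373 × 3.0294 = 26.5005 kN.

F ≈ 26.50 kN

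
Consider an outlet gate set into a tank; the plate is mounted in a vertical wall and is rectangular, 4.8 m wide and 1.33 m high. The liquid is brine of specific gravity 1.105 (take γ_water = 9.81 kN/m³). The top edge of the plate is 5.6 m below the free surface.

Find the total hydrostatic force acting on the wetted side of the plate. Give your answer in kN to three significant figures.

γ = 1.105 × 9.81 = 10.84005 kN/m³.
The centroid lies 1.33/2 = 0.665 m below the top edge, so the centroid depth is h_c = 5.6 + 0.665 = 6.265 m.
A = 4.8 × 1.33 = 6.384 m².
Resultant F = γ·h_c·A = 10.84005 × 6.265 × 6.384 = 433.556 kN.

F ≈ 434 kN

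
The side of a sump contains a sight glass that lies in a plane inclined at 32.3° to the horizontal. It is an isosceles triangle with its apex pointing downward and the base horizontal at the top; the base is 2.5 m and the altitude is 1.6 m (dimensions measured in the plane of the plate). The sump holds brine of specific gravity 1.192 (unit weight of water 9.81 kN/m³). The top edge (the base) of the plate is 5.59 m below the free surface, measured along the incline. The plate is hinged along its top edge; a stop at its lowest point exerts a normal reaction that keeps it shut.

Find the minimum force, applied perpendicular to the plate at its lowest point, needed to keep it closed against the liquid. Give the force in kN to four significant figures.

P ≈ 26.62 kN

γ = 1.192 × 9.81 = 11.69352 kN/m³.
Let θ = 32.3° be the plate's angle to the horizontal; measure y along the incline from where the plane meets the free surface. Vertical depth h = y·sinθ with sinθ = 0.534352.
With the apex down, the centroid sits h/3 = 1.6/3 = 0.533333 m below the base (the top edge), so y_c = 5.59 + 0.533333 = 6.12333 m and h_c = 6.12333 × 0.534352 = 3.27201 m.
A = ½ × 2.5 × 1.6 = 2 m².
Resultant F = γ·h_c·A = 11.69352 × 3.27201 × 2 = 76.5226 kN.
I_c = b·h³/36 = 2.5 × 1.6³/36 = 0.284444 m⁴.
Centre of pressure: y_p = y_c + I_c/(y_c·A) = 6.12333 + 0.284444/(6.12333 × 2) = 6.12333 + 0.0232263 = 6.14656 m along the plane.
The resultant acts 0.533333 + 0.0232263 = 0.556559 m (along the plate) below the hinge at the top edge, so the moment about the hinge is M = F × 0.556559 = 76.5226 × 0.556559 = 42.5893 kN·m.
A normal force at the bottom, 1.6 m from the hinge, must supply this moment: P = 42.5893/1.6 = 26.6183 kN.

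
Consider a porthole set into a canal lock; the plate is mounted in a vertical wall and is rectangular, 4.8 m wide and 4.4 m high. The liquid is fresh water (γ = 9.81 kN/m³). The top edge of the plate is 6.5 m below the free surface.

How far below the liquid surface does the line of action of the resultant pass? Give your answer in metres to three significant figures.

γ = 9.81 kN/m³.
The centroid lies 4.4/2 = 2.2 m below the top edge, so the centroid depth is h_c = 6.5 + 2.2 = 8.7 m.
A = 4.8 × 4.4 = 21.12 m².
Resultant F = γ·h_c·A = 9.81 × 8.7 × 21.12 = 1802.53 kN.
I_c = b·h³/12 = 4.8 × 4.4³/12 = 34.0736 m⁴.
Centre of pressure: y_p = y_c + I_c/(y_c·A) = 8.7 + 34.0736/(8.7 × 21.12) = 8.7 + 0.185441 = 8.88544 m along the plane.

h_p = 8.89 m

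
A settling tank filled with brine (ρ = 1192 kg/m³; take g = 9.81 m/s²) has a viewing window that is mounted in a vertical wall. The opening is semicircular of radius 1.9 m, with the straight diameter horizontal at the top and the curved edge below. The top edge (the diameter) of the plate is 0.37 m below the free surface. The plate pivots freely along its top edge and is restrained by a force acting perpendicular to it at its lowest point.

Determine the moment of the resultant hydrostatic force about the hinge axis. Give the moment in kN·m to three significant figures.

M ≈ 79.6 kN·m

γ = ρg = 1192 × 9.81 / 1000 = 11.69352 kN/m³.
The centroid of a semicircle lies 4r/(3π) = 0.806385 m from the diameter, here below the top edge, so the centroid depth is h_c = 0.37 + 0.806385 = 1.17639 m.
A = πr²/2 = π × 1.9²/2 = 5.67057 m².
Resultant F = γ·h_c·A = 11.69352 × 1.17639 × 5.67057 = 78.0052 kN.
I_c = (π/8 − 8/(9π))·r⁴ = 0.109757 × 1.9⁴ = 1.43036 m⁴.
Centre of pressure: y_p = y_c + I_c/(y_c·A) = 1.17639 + 1.43036/(1.17639 × 5.67057) = 1.17639 + 0.214421 = 1.39081 m along the plane.
The resultant acts 0.806385 + 0.214421 = 1.02081 m (along the plate) below the hinge at the top edge, so the moment about the hinge is M = F × 1.02081 = 78.0052 × 1.02081 = 79.6285 kN·m.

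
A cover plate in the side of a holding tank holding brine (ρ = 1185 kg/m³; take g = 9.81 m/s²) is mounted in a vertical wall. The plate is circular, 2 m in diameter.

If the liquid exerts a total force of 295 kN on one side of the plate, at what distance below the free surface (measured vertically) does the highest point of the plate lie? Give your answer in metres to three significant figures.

γ = ρg = 1185 × 9.81 / 1000 = 11.62485 kN/m³.
A = π(1)² = 3.14159 m².
From F = γ·h_c·A, the centroid depth is h_c = 295/(11.62485 × 3.14159) = 8.07765 m.
The centroid is at the centre, 1 m below the top of the plate, so the highest point sits at h_top = 8.07765 − 1 = 7.07765 m below the surface.

d_top ≈ 7.08 m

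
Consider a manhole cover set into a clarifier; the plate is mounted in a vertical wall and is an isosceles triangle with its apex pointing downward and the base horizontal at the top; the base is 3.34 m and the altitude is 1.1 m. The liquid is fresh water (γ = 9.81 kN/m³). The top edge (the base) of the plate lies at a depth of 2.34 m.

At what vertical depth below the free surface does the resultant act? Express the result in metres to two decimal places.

h_p = 2.73 m

γ = 9.81 kN/m³.
With the apex down, the centroid sits h/3 = 1.1/3 = 0.366667 m below the base (the top edge), so the centroid depth is h_c = 2.34 + 0.366667 = 2.70667 m.
A = ½ × 3.34 × 1.1 = 1.837 m².
Resultant F = γ·h_c·A = 9.81 × 2.70667 × 1.837 = 48.7768 kN.
I_c = b·h³/36 = 3.34 × 1.1³/36 = 0.123487 m⁴.
Centre of pressure: y_p = y_c + I_c/(y_c·A) = 2.70667 + 0.123487/(2.70667 × 1.837) = 2.70667 + 0.0248357 = 2.73151 m along the plane.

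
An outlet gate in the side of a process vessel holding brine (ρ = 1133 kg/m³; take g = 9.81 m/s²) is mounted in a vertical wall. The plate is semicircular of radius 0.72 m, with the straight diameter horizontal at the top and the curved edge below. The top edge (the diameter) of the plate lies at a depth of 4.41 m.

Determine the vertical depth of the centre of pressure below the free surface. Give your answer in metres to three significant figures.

γ = ρg = 1133 × 9.81 / 1000 = 11.11473 kN/m³.
The centroid of a semicircle lies 4r/(3π) = 0.305577 m from the diameter, here below the top edge, so the centroid depth is h_c = 4.41 + 0.305577 = 4.71558 m.
A = πr²/2 = π × 0.72²/2 = 0.814301 m².
Resultant F = γ·h_c·A = 11.11473 × 4.71558 × 0.814301 = 42.6795 kN.
I_c = (π/8 − 8/(9π))·r⁴ = 0.109757 × 0.72⁴ = 0.0294959 m⁴.
Centre of pressure: y_p = y_c + I_c/(y_c·A) = 4.71558 + 0.0294959/(4.71558 × 0.814301) = 4.71558 + 0.00768142 = 4.72326 m along the plane.

h_p = 4.72 m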